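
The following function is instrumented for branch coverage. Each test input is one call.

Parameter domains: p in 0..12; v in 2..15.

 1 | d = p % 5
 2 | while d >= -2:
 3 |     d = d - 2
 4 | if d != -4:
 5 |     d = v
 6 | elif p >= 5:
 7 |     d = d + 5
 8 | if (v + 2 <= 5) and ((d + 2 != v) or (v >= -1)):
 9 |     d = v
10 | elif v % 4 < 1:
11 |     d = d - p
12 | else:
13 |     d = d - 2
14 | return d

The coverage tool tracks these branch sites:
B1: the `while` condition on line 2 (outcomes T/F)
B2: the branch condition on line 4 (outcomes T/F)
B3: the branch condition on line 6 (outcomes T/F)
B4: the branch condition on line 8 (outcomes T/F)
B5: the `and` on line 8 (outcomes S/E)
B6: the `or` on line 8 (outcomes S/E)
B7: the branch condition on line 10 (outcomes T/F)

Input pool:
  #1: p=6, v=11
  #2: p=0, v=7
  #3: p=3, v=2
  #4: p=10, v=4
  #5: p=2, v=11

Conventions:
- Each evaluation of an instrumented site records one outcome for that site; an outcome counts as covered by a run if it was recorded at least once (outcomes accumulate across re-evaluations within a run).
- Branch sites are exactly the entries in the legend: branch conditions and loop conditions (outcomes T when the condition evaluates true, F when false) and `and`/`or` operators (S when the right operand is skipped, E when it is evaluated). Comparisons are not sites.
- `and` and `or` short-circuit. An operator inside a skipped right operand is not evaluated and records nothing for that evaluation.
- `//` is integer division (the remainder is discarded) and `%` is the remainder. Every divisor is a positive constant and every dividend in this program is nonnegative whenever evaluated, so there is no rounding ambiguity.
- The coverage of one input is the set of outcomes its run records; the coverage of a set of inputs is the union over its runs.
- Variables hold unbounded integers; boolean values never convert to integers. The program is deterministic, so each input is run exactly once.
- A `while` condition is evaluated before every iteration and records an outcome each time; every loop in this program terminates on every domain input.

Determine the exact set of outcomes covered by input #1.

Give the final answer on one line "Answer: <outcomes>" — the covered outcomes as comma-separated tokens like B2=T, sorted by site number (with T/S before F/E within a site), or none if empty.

Running input #1 (p=6, v=11), event by event:
  B1->T, B1->T, B1->F, B2->T, B5->S, B4->F, B7->F
distinct outcomes covered: B1=T, B1=F, B2=T, B4=F, B5=S, B7=F

Answer: B1=T, B1=F, B2=T, B4=F, B5=S, B7=F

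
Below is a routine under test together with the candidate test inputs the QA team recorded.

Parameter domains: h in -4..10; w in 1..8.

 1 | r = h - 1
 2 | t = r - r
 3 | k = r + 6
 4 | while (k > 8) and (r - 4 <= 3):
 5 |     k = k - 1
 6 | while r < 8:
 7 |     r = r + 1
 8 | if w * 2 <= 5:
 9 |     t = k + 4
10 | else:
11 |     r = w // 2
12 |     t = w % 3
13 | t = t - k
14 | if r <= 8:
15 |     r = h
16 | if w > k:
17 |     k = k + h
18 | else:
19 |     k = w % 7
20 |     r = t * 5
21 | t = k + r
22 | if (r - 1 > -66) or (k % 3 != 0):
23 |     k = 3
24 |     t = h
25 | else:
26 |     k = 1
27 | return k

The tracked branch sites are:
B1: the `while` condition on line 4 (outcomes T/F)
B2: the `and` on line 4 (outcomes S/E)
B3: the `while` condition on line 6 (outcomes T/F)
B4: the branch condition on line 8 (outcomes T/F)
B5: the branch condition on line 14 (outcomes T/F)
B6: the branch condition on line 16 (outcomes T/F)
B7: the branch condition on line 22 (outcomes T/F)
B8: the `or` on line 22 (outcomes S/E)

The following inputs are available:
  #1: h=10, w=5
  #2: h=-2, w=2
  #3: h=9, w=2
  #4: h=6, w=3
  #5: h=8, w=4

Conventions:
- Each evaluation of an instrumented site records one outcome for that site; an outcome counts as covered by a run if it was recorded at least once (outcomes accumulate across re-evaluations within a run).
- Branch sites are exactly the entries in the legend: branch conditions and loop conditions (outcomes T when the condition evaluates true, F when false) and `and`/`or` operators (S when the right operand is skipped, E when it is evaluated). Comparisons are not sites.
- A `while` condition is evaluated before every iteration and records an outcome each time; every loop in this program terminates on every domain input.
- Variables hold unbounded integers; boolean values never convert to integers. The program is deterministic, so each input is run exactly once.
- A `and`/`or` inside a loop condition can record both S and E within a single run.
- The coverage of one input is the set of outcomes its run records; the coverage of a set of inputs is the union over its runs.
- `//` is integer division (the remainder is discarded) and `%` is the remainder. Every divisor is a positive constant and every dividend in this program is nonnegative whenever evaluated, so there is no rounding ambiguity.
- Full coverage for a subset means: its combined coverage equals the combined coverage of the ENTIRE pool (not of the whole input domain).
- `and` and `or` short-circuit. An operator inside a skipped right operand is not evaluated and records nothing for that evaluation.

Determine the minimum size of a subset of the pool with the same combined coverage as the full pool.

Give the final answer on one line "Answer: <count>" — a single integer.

run #1 (h=10, w=5) runs B2->E, B1->F, B3->F, B4->F, B5->T, B6->F, B8->E, B7->T; records B1=F, B2=E, B3=F, B4=F, B5=T, B6=F, B7=T, B8=E
run #2 (h=-2, w=2) runs B2->S, B1->F, B3->T, B3->T, B3->T, B3->T, B3->T, B3->T, B3->T, B3->T, B3->T, B3->T, B3->T, B3->F, ...; records B1=F, B2=S, B3=T, B3=F, B4=T, B5=T, B6=F, B7=T, B8=S
run #3 (h=9, w=2) runs B2->E, B1->F, B3->F, B4->T, B5->T, B6->F, B8->S, B7->T; records B1=F, B2=E, B3=F, B4=T, B5=T, B6=F, B7=T, B8=S
run #4 (h=6, w=3) runs B2->E, B1->T, B2->E, B1->T, B2->E, B1->T, B2->S, B1->F, B3->T, B3->T, B3->T, B3->F, B4->F, B5->T, ...; records B1=T, B1=F, B2=S, B2=E, B3=T, B3=F, B4=F, B5=T, B6=F, B7=T, B8=S
run #5 (h=8, w=4) runs B2->E, B1->T, B2->E, B1->T, B2->E, B1->T, B2->E, B1->T, B2->E, B1->T, B2->S, B1->F, B3->T, B3->F, ...; records B1=T, B1=F, B2=S, B2=E, B3=T, B3=F, B4=F, B5=T, B6=F, B7=T, B8=S
union over all inputs: B1=T, B1=F, B2=S, B2=E, B3=T, B3=F, B4=T, B4=F, B5=T, B6=F, B7=T, B8=S, B8=E (13 outcomes)
every size-1 subset falls short of the 13 outcomes (best: 11/13)
every size-2 subset falls short of the 13 outcomes (best: 12/13)
at size 3, {1, 2, 4} reaches all 13 outcomes; every lexicographically earlier size-3 subset fails

Answer: 3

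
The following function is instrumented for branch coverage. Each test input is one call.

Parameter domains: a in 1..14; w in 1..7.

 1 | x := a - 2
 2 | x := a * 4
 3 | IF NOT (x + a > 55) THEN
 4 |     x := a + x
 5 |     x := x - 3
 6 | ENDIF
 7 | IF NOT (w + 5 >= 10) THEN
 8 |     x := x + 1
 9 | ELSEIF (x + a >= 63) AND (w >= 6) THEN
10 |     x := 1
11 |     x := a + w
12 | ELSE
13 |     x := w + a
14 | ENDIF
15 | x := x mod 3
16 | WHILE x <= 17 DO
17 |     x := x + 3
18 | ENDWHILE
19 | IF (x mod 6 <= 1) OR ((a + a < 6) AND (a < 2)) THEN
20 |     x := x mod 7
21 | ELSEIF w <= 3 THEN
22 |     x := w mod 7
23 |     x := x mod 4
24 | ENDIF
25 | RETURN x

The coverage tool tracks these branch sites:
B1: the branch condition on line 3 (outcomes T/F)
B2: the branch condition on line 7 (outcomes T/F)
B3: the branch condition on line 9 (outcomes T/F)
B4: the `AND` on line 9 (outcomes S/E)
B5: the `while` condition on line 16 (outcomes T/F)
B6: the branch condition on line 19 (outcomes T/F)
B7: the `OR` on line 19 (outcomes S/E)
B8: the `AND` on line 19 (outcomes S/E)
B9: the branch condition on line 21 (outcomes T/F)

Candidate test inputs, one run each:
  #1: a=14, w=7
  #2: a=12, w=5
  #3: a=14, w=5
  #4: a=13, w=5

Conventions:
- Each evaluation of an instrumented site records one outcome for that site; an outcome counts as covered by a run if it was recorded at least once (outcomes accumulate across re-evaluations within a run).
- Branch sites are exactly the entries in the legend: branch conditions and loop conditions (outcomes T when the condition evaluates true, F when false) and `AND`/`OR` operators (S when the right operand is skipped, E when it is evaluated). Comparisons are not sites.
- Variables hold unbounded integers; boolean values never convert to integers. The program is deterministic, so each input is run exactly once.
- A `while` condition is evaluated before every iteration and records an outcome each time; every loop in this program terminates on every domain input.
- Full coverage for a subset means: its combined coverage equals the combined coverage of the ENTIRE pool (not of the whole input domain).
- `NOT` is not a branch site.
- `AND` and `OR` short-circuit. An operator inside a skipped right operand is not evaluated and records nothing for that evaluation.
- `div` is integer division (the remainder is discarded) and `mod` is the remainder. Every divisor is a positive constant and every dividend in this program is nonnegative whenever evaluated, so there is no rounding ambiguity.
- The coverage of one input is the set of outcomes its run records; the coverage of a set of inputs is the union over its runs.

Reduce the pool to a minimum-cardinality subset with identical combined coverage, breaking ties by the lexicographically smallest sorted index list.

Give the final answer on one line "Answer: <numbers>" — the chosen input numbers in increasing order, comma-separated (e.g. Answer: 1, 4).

run #1 (a=14, w=7) runs B1->F, B2->F, B4->E, B3->T, B5->T, B5->T, B5->T, B5->T, B5->T, B5->T, B5->F, B7->S, B6->T; records B1=F, B2=F, B3=T, B4=E, B5=T, B5=F, B6=T, B7=S
run #2 (a=12, w=5) runs B1->F, B2->F, B4->S, B3->F, B5->T, B5->T, B5->T, B5->T, B5->T, B5->T, B5->F, B7->E, B8->S, B6->F, ...; records B1=F, B2=F, B3=F, B4=S, B5=T, B5=F, B6=F, B7=E, B8=S, B9=F
run #3 (a=14, w=5) runs B1->F, B2->F, B4->E, B3->F, B5->T, B5->T, B5->T, B5->T, B5->T, B5->T, B5->F, B7->S, B6->T; records B1=F, B2=F, B3=F, B4=E, B5=T, B5=F, B6=T, B7=S
run #4 (a=13, w=5) runs B1->F, B2->F, B4->E, B3->F, B5->T, B5->T, B5->T, B5->T, B5->T, B5->T, B5->F, B7->S, B6->T; records B1=F, B2=F, B3=F, B4=E, B5=T, B5=F, B6=T, B7=S
together the pool reaches 14 outcomes: B1=F, B2=F, B3=T, B3=F, B4=S, B4=E, B5=T, B5=F, B6=T, B6=F, B7=S, B7=E, B8=S, B9=F
every size-1 subset falls short of the 14 outcomes (best: 10/14)
inputs {1, 2} (size 2) cover everything; no size-2 subset with a lexicographically smaller index list covers all 14

Answer: 1, 2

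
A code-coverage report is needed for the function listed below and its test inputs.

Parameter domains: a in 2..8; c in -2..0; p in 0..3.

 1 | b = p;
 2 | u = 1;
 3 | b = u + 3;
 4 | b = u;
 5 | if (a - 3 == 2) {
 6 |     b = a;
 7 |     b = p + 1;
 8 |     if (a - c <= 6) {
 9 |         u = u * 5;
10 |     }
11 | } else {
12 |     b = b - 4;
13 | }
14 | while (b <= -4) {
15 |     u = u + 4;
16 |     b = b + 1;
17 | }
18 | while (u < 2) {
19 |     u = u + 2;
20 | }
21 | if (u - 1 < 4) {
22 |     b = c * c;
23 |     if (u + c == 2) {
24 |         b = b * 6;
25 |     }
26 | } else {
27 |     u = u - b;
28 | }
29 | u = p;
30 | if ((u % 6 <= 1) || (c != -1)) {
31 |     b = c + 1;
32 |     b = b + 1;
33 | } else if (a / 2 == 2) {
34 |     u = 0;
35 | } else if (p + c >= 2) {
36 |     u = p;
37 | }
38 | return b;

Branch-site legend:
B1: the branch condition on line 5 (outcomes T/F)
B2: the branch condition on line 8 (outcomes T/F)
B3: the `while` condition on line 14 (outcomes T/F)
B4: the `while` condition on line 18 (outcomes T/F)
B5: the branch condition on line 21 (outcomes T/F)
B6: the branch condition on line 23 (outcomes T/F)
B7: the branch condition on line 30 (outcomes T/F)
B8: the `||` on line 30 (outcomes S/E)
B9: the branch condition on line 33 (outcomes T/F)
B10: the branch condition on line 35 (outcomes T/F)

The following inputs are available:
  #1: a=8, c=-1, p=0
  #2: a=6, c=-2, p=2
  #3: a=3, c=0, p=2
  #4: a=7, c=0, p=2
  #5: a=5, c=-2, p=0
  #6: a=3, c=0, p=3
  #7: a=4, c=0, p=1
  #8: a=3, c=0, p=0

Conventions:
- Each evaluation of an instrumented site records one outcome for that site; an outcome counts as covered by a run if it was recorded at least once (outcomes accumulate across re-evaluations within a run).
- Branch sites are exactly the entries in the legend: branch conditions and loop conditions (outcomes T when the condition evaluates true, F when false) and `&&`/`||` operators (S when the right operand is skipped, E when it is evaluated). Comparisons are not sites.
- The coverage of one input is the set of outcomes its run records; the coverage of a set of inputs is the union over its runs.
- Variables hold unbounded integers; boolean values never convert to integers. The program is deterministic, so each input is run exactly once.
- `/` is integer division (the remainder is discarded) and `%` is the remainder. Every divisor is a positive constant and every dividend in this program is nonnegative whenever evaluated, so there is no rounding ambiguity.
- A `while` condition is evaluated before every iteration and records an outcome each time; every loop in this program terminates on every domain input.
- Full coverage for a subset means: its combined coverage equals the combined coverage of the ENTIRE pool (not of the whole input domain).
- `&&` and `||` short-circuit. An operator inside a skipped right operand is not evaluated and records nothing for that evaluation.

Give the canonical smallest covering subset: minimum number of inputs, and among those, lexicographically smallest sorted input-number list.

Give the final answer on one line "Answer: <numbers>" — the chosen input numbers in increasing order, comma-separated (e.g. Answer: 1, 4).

input #1, a=8, c=-1, p=0: events B1->F, B3->F, B4->T, B4->F, B5->T, B6->T, B8->S, B7->T; outcomes B1=F, B3=F, B4=T, B4=F, B5=T, B6=T, B7=T, B8=S
input #2, a=6, c=-2, p=2: events B1->F, B3->F, B4->T, B4->F, B5->T, B6->F, B8->E, B7->T; outcomes B1=F, B3=F, B4=T, B4=F, B5=T, B6=F, B7=T, B8=E
input #3, a=3, c=0, p=2: events B1->F, B3->F, B4->T, B4->F, B5->T, B6->F, B8->E, B7->T; outcomes B1=F, B3=F, B4=T, B4=F, B5=T, B6=F, B7=T, B8=E
input #4, a=7, c=0, p=2: events B1->F, B3->F, B4->T, B4->F, B5->T, B6->F, B8->E, B7->T; outcomes B1=F, B3=F, B4=T, B4=F, B5=T, B6=F, B7=T, B8=E
input #5, a=5, c=-2, p=0: events B1->T, B2->F, B3->F, B4->T, B4->F, B5->T, B6->F, B8->S, B7->T; outcomes B1=T, B2=F, B3=F, B4=T, B4=F, B5=T, B6=F, B7=T, B8=S
input #6, a=3, c=0, p=3: events B1->F, B3->F, B4->T, B4->F, B5->T, B6->F, B8->E, B7->T; outcomes B1=F, B3=F, B4=T, B4=F, B5=T, B6=F, B7=T, B8=E
input #7, a=4, c=0, p=1: events B1->F, B3->F, B4->T, B4->F, B5->T, B6->F, B8->S, B7->T; outcomes B1=F, B3=F, B4=T, B4=F, B5=T, B6=F, B7=T, B8=S
input #8, a=3, c=0, p=0: events B1->F, B3->F, B4->T, B4->F, B5->T, B6->F, B8->S, B7->T; outcomes B1=F, B3=F, B4=T, B4=F, B5=T, B6=F, B7=T, B8=S
the full pool covers 12 outcomes: B1=T, B1=F, B2=F, B3=F, B4=T, B4=F, B5=T, B6=T, B6=F, B7=T, B8=S, B8=E
every size-1 subset falls short of the 12 outcomes (best: 9/12)
every size-2 subset falls short of the 12 outcomes (best: 11/12)
the canonical winner is {1, 2, 5}: size 3, full 12-outcome coverage, earliest index list among size-3 covers

Answer: 1, 2, 5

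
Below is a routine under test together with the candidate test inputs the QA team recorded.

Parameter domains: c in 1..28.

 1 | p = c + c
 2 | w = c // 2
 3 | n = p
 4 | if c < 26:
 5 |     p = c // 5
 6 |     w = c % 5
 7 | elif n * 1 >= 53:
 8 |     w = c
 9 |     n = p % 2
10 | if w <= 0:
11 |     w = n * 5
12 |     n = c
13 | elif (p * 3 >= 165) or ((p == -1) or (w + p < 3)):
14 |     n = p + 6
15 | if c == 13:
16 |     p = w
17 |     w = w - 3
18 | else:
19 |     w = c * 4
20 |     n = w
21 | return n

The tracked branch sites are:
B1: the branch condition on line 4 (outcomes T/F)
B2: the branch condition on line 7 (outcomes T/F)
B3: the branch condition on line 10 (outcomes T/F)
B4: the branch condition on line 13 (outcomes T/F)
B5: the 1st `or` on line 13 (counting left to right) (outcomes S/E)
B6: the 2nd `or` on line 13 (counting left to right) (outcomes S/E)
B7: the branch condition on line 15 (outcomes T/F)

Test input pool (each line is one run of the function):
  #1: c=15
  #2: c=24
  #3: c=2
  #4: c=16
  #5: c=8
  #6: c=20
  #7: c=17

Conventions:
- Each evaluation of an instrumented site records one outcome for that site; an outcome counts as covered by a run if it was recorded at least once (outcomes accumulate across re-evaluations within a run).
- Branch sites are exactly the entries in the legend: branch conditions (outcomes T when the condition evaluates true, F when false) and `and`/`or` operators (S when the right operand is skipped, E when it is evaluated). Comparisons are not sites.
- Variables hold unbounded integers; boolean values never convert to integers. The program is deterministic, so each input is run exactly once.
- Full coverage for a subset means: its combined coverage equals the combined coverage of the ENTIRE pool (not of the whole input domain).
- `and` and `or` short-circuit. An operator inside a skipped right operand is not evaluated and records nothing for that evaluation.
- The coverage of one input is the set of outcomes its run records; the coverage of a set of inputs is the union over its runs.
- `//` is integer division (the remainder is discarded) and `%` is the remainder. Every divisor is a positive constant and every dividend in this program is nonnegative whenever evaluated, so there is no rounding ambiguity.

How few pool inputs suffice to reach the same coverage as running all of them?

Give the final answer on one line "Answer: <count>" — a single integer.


#1 (c=15) -> B1->T, B3->T, B7->F; covered: B1=T, B3=T, B7=F
#2 (c=24) -> B1->T, B3->F, B5->E, B6->E, B4->F, B7->F; covered: B1=T, B3=F, B4=F, B5=E, B6=E, B7=F
#3 (c=2) -> B1->T, B3->F, B5->E, B6->E, B4->T, B7->F; covered: B1=T, B3=F, B4=T, B5=E, B6=E, B7=F
#4 (c=16) -> B1->T, B3->F, B5->E, B6->E, B4->F, B7->F; covered: B1=T, B3=F, B4=F, B5=E, B6=E, B7=F
#5 (c=8) -> B1->T, B3->F, B5->E, B6->E, B4->F, B7->F; covered: B1=T, B3=F, B4=F, B5=E, B6=E, B7=F
#6 (c=20) -> B1->T, B3->T, B7->F; covered: B1=T, B3=T, B7=F
#7 (c=17) -> B1->T, B3->F, B5->E, B6->E, B4->F, B7->F; covered: B1=T, B3=F, B4=F, B5=E, B6=E, B7=F
together the pool reaches 8 outcomes: B1=T, B3=T, B3=F, B4=T, B4=F, B5=E, B6=E, B7=F
size 1 is not enough: best union over all size-1 subsets is 6/8
size 2 is not enough: best union over all size-2 subsets is 7/8
inputs {1, 2, 3} (size 3) cover everything; no size-3 subset with a lexicographically smaller index list covers all 8
Answer: 3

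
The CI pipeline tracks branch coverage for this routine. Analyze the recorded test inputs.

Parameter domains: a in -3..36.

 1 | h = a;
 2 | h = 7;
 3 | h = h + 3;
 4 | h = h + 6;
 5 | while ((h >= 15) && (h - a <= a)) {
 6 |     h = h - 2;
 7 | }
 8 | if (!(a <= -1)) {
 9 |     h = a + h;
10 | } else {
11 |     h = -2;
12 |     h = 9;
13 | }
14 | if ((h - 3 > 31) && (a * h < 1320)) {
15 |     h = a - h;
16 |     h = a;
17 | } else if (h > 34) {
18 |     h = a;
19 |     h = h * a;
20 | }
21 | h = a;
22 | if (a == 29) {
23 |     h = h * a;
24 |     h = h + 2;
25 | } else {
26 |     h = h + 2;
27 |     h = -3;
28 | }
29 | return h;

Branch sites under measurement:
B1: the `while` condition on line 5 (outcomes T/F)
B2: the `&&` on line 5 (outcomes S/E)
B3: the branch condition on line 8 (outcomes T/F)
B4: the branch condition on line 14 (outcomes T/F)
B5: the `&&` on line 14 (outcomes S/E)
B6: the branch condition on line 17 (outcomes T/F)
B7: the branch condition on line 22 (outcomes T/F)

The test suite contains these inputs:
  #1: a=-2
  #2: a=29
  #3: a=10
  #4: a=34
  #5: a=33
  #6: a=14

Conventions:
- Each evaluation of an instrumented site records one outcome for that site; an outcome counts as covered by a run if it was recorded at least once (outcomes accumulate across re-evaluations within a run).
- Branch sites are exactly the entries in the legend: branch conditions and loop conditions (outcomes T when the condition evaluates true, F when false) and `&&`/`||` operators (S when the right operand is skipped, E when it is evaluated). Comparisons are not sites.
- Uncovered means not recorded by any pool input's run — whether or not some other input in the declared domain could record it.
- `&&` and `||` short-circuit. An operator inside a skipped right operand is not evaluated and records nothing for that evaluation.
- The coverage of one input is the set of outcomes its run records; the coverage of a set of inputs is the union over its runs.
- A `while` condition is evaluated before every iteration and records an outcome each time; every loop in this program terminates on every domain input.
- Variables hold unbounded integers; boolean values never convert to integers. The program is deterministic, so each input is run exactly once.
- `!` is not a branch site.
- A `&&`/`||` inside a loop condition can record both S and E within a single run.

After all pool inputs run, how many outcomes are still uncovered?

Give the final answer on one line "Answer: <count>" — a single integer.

test 1 (a=-2) hits B1=F, B2=E, B3=F, B4=F, B5=S, B6=F, B7=F
test 2 (a=29) hits B1=T, B1=F, B2=S, B2=E, B3=T, B4=T, B5=E, B7=T
test 3 (a=10) hits B1=T, B1=F, B2=S, B2=E, B3=T, B4=F, B5=S, B6=F, B7=F
test 4 (a=34) hits B1=T, B1=F, B2=S, B2=E, B3=T, B4=F, B5=E, B6=T, B7=F
test 5 (a=33) hits B1=T, B1=F, B2=S, B2=E, B3=T, B4=F, B5=E, B6=T, B7=F
test 6 (a=14) hits B1=T, B1=F, B2=S, B2=E, B3=T, B4=F, B5=S, B6=F, B7=F
union over the pool: B1=T, B1=F, B2=S, B2=E, B3=T, B3=F, B4=T, B4=F, B5=S, B5=E, B6=T, B6=F, B7=T, B7=F
uncovered (0 of 14): none

Answer: 0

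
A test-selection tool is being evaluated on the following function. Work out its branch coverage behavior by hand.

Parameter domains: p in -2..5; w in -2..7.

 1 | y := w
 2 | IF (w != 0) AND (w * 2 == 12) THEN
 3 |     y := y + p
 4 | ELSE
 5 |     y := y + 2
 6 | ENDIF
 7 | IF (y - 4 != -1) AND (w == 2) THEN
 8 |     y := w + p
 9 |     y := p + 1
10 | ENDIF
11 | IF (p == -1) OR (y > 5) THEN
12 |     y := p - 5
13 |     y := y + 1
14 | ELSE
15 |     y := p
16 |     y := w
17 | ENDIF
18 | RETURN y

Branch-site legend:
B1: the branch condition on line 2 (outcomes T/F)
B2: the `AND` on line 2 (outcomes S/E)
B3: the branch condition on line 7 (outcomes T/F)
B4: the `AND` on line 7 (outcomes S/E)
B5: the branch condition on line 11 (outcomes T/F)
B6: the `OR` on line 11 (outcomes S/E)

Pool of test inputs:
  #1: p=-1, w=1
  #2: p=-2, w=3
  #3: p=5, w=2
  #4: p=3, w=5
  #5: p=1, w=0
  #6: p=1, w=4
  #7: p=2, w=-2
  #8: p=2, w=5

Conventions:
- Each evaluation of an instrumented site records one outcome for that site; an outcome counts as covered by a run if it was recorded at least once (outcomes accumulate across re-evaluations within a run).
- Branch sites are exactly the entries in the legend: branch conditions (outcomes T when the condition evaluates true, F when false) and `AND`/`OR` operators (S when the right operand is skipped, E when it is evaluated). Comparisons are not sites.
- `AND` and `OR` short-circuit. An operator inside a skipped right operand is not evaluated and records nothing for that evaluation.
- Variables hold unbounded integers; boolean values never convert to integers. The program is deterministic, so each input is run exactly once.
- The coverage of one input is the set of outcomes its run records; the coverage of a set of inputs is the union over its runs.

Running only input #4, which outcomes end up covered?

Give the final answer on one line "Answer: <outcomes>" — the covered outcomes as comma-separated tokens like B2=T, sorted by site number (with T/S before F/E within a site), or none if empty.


Tracing the run of input #4 (p=3, w=5):
  B2->E, B1->F, B4->E, B3->F, B6->E, B5->T
collecting distinct outcomes: B1=F, B2=E, B3=F, B4=E, B5=T, B6=E
Answer: B1=F, B2=E, B3=F, B4=E, B5=T, B6=E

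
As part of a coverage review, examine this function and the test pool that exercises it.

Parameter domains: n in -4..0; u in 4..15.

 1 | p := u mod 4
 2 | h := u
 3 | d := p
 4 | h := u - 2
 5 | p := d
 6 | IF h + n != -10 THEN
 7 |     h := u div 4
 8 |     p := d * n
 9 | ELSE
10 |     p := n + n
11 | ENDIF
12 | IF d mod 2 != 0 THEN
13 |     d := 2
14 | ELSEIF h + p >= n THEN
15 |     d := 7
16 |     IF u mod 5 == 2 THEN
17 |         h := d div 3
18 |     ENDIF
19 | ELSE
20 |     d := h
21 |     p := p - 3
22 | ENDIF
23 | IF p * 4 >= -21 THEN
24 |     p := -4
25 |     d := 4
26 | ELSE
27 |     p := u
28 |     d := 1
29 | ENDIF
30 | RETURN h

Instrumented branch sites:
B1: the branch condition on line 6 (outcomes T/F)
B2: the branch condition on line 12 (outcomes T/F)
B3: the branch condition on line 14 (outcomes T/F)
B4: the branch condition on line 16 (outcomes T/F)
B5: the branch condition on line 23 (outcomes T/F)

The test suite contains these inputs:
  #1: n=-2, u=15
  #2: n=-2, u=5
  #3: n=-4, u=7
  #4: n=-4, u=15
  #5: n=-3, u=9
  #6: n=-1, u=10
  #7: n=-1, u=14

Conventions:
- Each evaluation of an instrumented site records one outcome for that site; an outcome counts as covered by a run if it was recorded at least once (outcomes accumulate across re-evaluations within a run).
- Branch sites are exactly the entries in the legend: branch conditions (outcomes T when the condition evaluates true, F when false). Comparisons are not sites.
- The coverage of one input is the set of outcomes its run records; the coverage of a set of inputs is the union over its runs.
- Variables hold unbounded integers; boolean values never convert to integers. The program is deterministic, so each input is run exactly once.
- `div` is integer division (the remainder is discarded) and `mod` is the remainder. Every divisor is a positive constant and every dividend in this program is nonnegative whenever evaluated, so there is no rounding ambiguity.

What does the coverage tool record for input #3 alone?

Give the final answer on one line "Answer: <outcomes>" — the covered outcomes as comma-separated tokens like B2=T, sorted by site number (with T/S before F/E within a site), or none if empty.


Simulating input #3 (n=-4, u=7) step by step:
  B1->T, B2->T, B5->F
distinct outcomes covered: B1=T, B2=T, B5=F
Answer: B1=T, B2=T, B5=F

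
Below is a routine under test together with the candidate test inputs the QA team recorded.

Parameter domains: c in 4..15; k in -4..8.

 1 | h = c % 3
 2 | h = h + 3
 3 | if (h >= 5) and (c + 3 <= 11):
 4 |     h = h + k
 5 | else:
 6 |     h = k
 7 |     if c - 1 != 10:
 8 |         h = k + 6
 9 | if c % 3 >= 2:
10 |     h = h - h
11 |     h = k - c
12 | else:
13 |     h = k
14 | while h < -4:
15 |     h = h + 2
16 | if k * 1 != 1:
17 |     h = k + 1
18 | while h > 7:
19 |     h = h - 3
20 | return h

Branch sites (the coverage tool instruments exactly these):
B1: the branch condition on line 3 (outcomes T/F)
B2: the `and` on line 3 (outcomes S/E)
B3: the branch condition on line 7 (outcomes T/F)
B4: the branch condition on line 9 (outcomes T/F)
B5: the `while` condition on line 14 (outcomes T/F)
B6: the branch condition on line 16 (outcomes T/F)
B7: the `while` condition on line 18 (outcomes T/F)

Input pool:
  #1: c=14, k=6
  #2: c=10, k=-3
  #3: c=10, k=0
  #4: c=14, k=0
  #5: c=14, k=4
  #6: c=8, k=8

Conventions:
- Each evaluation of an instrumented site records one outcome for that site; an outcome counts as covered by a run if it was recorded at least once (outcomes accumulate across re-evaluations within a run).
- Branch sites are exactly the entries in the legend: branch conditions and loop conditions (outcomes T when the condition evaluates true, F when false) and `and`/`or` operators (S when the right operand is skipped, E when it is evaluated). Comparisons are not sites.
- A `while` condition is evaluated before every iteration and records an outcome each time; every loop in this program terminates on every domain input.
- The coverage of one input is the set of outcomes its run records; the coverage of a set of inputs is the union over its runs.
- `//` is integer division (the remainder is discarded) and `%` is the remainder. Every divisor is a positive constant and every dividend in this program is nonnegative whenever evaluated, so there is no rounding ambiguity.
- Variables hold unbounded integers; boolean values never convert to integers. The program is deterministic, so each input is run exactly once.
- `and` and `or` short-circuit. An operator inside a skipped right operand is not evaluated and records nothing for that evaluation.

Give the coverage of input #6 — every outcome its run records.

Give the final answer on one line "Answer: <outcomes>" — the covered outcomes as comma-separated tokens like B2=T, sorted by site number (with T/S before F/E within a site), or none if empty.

Event log for input #6 (c=8, k=8):
  B2->E, B1->T, B4->T, B5->F, B6->T, B7->T, B7->F
as a set, this run covers: B1=T, B2=E, B4=T, B5=F, B6=T, B7=T, B7=F

Answer: B1=T, B2=E, B4=T, B5=F, B6=T, B7=T, B7=F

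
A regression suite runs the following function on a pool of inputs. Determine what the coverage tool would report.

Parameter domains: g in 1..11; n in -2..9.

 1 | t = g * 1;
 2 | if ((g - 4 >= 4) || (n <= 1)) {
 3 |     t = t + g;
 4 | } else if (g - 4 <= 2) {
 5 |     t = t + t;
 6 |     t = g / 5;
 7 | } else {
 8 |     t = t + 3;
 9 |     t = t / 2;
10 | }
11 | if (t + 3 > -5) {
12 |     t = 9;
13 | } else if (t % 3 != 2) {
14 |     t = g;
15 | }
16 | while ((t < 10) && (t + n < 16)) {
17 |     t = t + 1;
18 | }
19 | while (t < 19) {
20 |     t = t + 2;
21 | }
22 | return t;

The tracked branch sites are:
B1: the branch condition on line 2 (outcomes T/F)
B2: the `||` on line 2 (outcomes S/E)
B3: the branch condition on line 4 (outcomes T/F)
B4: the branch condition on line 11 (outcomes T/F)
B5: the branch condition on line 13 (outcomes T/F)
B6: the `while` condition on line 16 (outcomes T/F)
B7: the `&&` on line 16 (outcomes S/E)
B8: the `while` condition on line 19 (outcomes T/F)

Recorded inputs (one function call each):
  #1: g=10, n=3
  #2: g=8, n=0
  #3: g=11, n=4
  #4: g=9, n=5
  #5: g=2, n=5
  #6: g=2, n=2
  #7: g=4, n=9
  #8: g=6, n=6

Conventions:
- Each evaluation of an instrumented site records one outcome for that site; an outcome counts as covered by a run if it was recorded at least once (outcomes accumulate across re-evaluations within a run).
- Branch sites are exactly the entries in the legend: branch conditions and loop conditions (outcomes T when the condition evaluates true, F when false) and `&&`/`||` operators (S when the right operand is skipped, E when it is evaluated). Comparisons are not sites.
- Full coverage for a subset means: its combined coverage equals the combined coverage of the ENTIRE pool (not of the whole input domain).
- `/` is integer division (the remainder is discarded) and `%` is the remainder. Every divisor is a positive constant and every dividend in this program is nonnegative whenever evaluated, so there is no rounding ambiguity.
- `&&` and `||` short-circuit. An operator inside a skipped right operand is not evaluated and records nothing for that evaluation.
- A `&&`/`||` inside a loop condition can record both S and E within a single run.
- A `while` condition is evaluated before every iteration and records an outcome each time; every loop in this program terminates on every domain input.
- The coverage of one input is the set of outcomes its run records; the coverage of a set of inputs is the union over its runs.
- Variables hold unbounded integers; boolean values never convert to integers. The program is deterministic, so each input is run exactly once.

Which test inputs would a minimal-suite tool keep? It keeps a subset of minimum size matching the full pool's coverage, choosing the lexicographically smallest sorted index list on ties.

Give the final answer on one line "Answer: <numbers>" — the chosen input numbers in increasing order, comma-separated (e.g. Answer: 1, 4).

input #1, g=10, n=3: events B2->S, B1->T, B4->T, B7->E, B6->T, B7->S, B6->F, B8->T, B8->T, B8->T, B8->T, B8->T, B8->F; outcomes B1=T, B2=S, B4=T, B6=T, B6=F, B7=S, B7=E, B8=T, B8=F
input #2, g=8, n=0: events B2->S, B1->T, B4->T, B7->E, B6->T, B7->S, B6->F, B8->T, B8->T, B8->T, B8->T, B8->T, B8->F; outcomes B1=T, B2=S, B4=T, B6=T, B6=F, B7=S, B7=E, B8=T, B8=F
input #3, g=11, n=4: events B2->S, B1->T, B4->T, B7->E, B6->T, B7->S, B6->F, B8->T, B8->T, B8->T, B8->T, B8->T, B8->F; outcomes B1=T, B2=S, B4=T, B6=T, B6=F, B7=S, B7=E, B8=T, B8=F
input #4, g=9, n=5: events B2->S, B1->T, B4->T, B7->E, B6->T, B7->S, B6->F, B8->T, B8->T, B8->T, B8->T, B8->T, B8->F; outcomes B1=T, B2=S, B4=T, B6=T, B6=F, B7=S, B7=E, B8=T, B8=F
input #5, g=2, n=5: events B2->E, B1->F, B3->T, B4->T, B7->E, B6->T, B7->S, B6->F, B8->T, B8->T, B8->T, B8->T, B8->T, B8->F; outcomes B1=F, B2=E, B3=T, B4=T, B6=T, B6=F, B7=S, B7=E, B8=T, B8=F
input #6, g=2, n=2: events B2->E, B1->F, B3->T, B4->T, B7->E, B6->T, B7->S, B6->F, B8->T, B8->T, B8->T, B8->T, B8->T, B8->F; outcomes B1=F, B2=E, B3=T, B4=T, B6=T, B6=F, B7=S, B7=E, B8=T, B8=F
input #7, g=4, n=9: events B2->E, B1->F, B3->T, B4->T, B7->E, B6->F, B8->T, B8->T, B8->T, B8->T, B8->T, B8->F; outcomes B1=F, B2=E, B3=T, B4=T, B6=F, B7=E, B8=T, B8=F
input #8, g=6, n=6: events B2->E, B1->F, B3->T, B4->T, B7->E, B6->T, B7->S, B6->F, B8->T, B8->T, B8->T, B8->T, B8->T, B8->F; outcomes B1=F, B2=E, B3=T, B4=T, B6=T, B6=F, B7=S, B7=E, B8=T, B8=F
pool-wide coverage (12 outcomes): B1=T, B1=F, B2=S, B2=E, B3=T, B4=T, B6=T, B6=F, B7=S, B7=E, B8=T, B8=F
every size-1 subset falls short of the 12 outcomes (best: 10/12)
the canonical winner is {1, 5}: size 2, full 12-outcome coverage, earliest index list among size-2 covers

Answer: 1, 5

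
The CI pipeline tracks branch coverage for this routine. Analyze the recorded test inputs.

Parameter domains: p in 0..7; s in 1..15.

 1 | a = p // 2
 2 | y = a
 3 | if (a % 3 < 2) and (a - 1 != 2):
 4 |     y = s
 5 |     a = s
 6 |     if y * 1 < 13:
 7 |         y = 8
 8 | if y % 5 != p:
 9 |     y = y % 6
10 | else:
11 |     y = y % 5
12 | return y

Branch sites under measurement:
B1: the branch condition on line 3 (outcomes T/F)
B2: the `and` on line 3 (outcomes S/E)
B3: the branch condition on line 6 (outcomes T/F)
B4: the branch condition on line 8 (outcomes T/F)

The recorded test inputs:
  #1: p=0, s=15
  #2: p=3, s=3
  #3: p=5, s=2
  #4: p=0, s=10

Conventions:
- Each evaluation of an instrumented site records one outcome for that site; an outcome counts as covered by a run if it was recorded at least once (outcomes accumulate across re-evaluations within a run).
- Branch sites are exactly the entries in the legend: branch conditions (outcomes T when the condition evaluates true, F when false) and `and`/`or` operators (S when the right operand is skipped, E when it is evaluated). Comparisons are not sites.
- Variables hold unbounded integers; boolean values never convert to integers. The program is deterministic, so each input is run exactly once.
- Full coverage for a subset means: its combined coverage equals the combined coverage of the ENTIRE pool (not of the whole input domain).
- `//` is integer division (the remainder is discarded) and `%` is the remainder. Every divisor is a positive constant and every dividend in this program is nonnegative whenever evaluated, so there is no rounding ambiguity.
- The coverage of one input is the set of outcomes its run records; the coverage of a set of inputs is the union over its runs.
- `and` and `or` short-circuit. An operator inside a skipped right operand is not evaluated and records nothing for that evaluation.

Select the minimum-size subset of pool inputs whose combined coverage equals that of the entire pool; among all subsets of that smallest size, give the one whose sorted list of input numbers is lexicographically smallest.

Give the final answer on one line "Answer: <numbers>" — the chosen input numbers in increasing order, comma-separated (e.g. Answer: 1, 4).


test 1 (p=0, s=15) hits B1=T, B2=E, B3=F, B4=F
test 2 (p=3, s=3) hits B1=T, B2=E, B3=T, B4=F
test 3 (p=5, s=2) hits B1=F, B2=S, B4=T
test 4 (p=0, s=10) hits B1=T, B2=E, B3=T, B4=T
union over all inputs: B1=T, B1=F, B2=S, B2=E, B3=T, B3=F, B4=T, B4=F (8 outcomes)
every size-1 subset falls short of the 8 outcomes (best: 4/8)
every size-2 subset falls short of the 8 outcomes (best: 7/8)
at size 3, {1, 2, 3} reaches all 8 outcomes; every lexicographically earlier size-3 subset fails
Answer: 1, 2, 3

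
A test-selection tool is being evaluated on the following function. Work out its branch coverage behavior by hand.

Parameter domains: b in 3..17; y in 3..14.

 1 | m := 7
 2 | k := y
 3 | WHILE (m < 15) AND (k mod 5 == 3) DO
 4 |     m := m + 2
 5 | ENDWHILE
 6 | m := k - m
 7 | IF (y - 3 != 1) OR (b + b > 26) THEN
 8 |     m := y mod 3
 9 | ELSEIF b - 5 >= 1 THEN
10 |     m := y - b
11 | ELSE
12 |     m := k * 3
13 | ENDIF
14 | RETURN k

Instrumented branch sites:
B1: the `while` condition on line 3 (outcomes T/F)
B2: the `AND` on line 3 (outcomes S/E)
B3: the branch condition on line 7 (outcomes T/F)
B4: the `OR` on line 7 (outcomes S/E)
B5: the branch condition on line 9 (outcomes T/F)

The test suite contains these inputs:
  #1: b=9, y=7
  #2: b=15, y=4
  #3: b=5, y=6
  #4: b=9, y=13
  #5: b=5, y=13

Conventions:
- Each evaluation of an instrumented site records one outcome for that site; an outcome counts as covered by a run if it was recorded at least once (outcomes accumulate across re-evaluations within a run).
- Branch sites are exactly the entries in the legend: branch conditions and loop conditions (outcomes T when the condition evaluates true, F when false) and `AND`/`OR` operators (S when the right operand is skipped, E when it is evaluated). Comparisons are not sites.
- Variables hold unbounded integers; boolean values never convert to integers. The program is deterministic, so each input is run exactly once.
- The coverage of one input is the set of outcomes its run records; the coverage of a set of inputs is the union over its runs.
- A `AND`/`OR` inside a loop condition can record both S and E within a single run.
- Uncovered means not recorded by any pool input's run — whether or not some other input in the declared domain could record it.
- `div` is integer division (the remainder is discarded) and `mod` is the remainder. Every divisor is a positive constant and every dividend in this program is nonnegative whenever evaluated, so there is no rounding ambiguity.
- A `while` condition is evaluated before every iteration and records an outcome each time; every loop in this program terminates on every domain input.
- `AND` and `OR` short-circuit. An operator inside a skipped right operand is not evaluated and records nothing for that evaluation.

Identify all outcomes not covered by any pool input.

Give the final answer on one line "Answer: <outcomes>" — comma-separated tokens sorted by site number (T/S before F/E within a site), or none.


input #1 (b=9, y=7): events B2->E, B1->F, B4->S, B3->T; covers B1=F, B2=E, B3=T, B4=S
input #2 (b=15, y=4): events B2->E, B1->F, B4->E, B3->T; covers B1=F, B2=E, B3=T, B4=E
input #3 (b=5, y=6): events B2->E, B1->F, B4->S, B3->T; covers B1=F, B2=E, B3=T, B4=S
input #4 (b=9, y=13): events B2->E, B1->T, B2->E, B1->T, B2->E, B1->T, B2->E, B1->T, B2->S, B1->F, B4->S, B3->T; covers B1=T, B1=F, B2=S, B2=E, B3=T, B4=S
input #5 (b=5, y=13): events B2->E, B1->T, B2->E, B1->T, B2->E, B1->T, B2->E, B1->T, B2->S, B1->F, B4->S, B3->T; covers B1=T, B1=F, B2=S, B2=E, B3=T, B4=S
union over the pool: B1=T, B1=F, B2=S, B2=E, B3=T, B4=S, B4=E
uncovered (3 of 10): B3=F, B5=T, B5=F
Answer: B3=F, B5=T, B5=F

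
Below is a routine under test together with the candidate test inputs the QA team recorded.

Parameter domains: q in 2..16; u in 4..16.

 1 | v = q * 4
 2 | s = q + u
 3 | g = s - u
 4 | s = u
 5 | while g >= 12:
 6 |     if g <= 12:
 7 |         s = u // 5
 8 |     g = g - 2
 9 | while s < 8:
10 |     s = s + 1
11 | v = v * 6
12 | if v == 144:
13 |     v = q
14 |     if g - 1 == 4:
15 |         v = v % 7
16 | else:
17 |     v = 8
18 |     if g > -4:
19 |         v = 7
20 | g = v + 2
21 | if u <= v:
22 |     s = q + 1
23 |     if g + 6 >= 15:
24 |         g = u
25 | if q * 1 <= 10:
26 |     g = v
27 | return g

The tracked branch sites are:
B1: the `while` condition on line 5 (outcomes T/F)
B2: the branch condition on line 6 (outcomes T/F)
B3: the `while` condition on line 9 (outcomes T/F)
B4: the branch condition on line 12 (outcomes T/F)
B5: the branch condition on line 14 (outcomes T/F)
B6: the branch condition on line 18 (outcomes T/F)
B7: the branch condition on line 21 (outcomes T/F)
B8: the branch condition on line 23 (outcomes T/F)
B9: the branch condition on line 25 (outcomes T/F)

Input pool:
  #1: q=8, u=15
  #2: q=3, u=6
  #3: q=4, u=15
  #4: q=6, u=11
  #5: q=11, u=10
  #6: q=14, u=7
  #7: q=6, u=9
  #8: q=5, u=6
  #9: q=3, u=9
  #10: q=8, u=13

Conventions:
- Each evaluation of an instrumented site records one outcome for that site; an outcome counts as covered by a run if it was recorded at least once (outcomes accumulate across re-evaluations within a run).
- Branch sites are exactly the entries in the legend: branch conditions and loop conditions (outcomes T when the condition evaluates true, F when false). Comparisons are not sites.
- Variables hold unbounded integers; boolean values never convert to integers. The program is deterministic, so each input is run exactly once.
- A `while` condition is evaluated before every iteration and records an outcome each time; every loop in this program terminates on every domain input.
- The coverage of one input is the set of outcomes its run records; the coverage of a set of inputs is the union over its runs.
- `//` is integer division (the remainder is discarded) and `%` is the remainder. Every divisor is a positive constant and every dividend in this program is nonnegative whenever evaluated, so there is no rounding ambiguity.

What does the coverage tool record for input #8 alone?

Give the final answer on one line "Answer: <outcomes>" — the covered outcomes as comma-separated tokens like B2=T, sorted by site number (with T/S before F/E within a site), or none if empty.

Tracing the run of input #8 (q=5, u=6):
  B1->F, B3->T, B3->T, B3->F, B4->F, B6->T, B7->T, B8->T, B9->T
collecting distinct outcomes: B1=F, B3=T, B3=F, B4=F, B6=T, B7=T, B8=T, B9=T

Answer: B1=F, B3=T, B3=F, B4=F, B6=T, B7=T, B8=T, B9=T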